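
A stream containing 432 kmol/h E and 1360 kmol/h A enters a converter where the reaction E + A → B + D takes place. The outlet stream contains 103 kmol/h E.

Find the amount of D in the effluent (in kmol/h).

For E: n = n₀ − 1ξ → 103 = 432 − 1ξ, giving ξ = 329 kmol/h.
Outlet amounts (n = n₀ + ν ξ):
  E: 432 − 1(329) = 103
  A: 1360 − 1(329) = 1031
  B: 0 + 1(329) = 329
  D: 0 + 1(329) = 329

329 kmol/h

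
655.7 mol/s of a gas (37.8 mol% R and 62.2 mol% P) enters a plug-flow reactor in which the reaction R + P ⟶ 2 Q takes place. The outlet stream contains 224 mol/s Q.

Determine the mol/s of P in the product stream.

296 mol/s

For Q: n = n₀ + 2ξ → 224 = 0 + 2ξ, giving ξ = 112 mol/s.
Outlet amounts (n = n₀ + ν ξ):
  R: 247.9 − 1(112) = 135.9
  P: 407.8 − 1(112) = 295.8
  Q: 0 + 2(112) = 224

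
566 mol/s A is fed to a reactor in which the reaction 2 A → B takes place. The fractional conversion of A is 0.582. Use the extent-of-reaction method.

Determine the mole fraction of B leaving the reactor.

0.41

A reacted = 0.582 × 566 = 329.4 mol/s; ν_A = −2, so ξ = 329.4/2 = 164.7 mol/s.
Outlet amounts (n = n₀ + ν ξ):
  A: 566 − 2(164.7) = 236.6
  B: 0 + 1(164.7) = 164.7
Total out = 401.3 mol/s; y_B = 164.7 / 401.3 = 0.4104.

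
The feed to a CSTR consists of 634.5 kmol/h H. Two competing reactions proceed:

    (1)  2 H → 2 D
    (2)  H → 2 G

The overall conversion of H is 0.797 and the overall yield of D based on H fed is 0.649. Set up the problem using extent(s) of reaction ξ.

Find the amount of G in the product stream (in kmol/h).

Yield of D: 2ξ₁ / 634.5 = 0.649 → ξ₁ = 205.9 kmol/h.
Conversion of H: 2ξ₁ + 1ξ₂ = 0.797 × 634.5 = 505.7 → ξ₂ = 93.91 kmol/h.
Outlet amounts (n = n₀ + Σ ν·ξ):
  H: 634.5 − 2(205.9) − 1(93.91) = 128.8
  D: 0 + 2(205.9) = 411.8
  G: 0 + 2(93.91) = 187.8

188 kmol/h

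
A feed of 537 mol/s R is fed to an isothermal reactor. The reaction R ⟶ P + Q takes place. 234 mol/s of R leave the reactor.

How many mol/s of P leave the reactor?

For R: n = n₀ − 1ξ → 234 = 537 − 1ξ, giving ξ = 303 mol/s.
Outlet amounts (n = n₀ + ν ξ):
  R: 537 − 1(303) = 234
  P: 0 + 1(303) = 303
  Q: 0 + 1(303) = 303

303 mol/s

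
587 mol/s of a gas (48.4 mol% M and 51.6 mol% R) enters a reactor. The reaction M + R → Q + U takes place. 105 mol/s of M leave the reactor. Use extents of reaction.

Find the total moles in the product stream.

For M: n = n₀ − 1ξ → 105 = 284.1 − 1ξ, giving ξ = 179.1 mol/s.
Outlet amounts (n = n₀ + ν ξ):
  M: 284.1 − 1(179.1) = 105
  R: 302.9 − 1(179.1) = 123.8
  Q: 0 + 1(179.1) = 179.1
  U: 0 + 1(179.1) = 179.1
Total out = 105 + 123.8 + 179.1 + 179.1 = 587 mol/s.

587 mol/s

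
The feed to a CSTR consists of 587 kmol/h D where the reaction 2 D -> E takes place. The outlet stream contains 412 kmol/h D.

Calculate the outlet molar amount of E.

For D: n = n₀ − 2ξ → 412 = 587 − 2ξ, giving ξ = 87.5 kmol/h.
Outlet amounts (n = n₀ + ν ξ):
  D: 587 − 2(87.5) = 412
  E: 0 + 1(87.5) = 87.5

87.5 kmol/h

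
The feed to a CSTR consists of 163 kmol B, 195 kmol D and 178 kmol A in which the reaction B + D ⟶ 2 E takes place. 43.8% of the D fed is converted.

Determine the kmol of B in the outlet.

D reacted = 0.438 × 195 = 85.41 kmol; ν_D = −1, so ξ = 85.41/1 = 85.41 kmol.
Outlet amounts (n = n₀ + ν ξ):
  B: 163 − 1(85.41) = 77.59
  D: 195 − 1(85.41) = 109.6
  E: 0 + 2(85.41) = 170.8
  A: 178 (inert)

77.6 kmol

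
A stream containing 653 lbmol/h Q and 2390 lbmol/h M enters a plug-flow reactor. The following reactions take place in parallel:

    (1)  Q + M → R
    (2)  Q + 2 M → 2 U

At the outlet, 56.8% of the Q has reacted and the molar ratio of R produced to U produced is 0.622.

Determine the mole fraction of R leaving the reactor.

Conversion of Q: Q consumed = 0.568 × 653 = 370.9 lbmol/h = 1ξ₁ + 1ξ₂.
Selectivity: 1ξ₁ / (2ξ₂) = 0.622 → ξ₁ = 1.244 ξ₂.
Substitute: (1·1.244 + 1) ξ₂ = 370.9 → ξ₂ = 165.3 lbmol/h, ξ₁ = 205.6 lbmol/h.
Outlet amounts (n = n₀ + Σ ν·ξ):
  Q: 653 − 1(205.6) − 1(165.3) = 282.1
  M: 2390 − 1(205.6) − 2(165.3) = 1854
  R: 0 + 1(205.6) = 205.6
  U: 0 + 2(165.3) = 330.6
Total out = 2672 lbmol/h; y_R = 205.6 / 2672 = 0.07695.

0.0769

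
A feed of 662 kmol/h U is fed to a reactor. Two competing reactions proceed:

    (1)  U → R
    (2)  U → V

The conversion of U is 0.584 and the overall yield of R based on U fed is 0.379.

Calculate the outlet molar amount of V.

136 kmol/h

Yield of R: 1ξ₁ / 662 = 0.379 → ξ₁ = 250.9 kmol/h.
Conversion of U: 1ξ₁ + 1ξ₂ = 0.584 × 662 = 386.6 → ξ₂ = 135.7 kmol/h.
Outlet amounts (n = n₀ + Σ ν·ξ):
  U: 662 − 1(250.9) − 1(135.7) = 275.4
  R: 0 + 1(250.9) = 250.9
  V: 0 + 1(135.7) = 135.7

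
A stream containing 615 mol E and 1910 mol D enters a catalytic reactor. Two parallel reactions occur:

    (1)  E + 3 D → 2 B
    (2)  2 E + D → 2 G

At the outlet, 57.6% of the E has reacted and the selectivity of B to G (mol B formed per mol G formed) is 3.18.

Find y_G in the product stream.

0.0677

Conversion of E: E consumed = 0.576 × 615 = 354.2 mol = 1ξ₁ + 2ξ₂.
Selectivity: 2ξ₁ / (2ξ₂) = 3.18 → ξ₁ = 3.18 ξ₂.
Substitute: (1·3.18 + 2) ξ₂ = 354.2 → ξ₂ = 68.39 mol, ξ₁ = 217.5 mol.
Outlet amounts (n = n₀ + Σ ν·ξ):
  E: 615 − 1(217.5) − 2(68.39) = 260.8
  D: 1910 − 3(217.5) − 1(68.39) = 1189
  B: 0 + 2(217.5) = 434.9
  G: 0 + 2(68.39) = 136.8
Total out = 2022 mol; y_G = 136.8 / 2022 = 0.06765.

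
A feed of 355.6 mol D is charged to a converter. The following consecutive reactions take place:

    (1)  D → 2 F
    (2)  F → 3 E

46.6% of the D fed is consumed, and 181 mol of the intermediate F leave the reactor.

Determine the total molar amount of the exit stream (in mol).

Conversion of D: D consumed = 1ξ₁ = 0.466 × 355.6 → ξ₁ = 165.7 mol.
F balance: n_F = 0 + 2ξ₁ − 1ξ₂ = 181 → ξ₂ = (2·165.7 − 181)/1 = 150.4 mol.
Outlet amounts (n = n₀ + Σ ν·ξ):
  D: 355.6 − 1(165.7) = 189.9
  F: 0 + 2(165.7) − 1(150.4) = 181
  E: 0 + 3(150.4) = 451.3
Total out = 189.9 + 181 + 451.3 = 822.1 mol.

822 mol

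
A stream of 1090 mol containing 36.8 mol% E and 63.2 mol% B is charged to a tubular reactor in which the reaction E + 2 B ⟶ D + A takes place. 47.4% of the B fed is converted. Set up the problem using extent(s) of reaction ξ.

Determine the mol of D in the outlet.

163 mol

B reacted = 0.474 × 688.9 = 326.5 mol; ν_B = −2, so ξ = 326.5/2 = 163.3 mol.
Outlet amounts (n = n₀ + ν ξ):
  E: 401.1 − 1(163.3) = 237.9
  B: 688.9 − 2(163.3) = 362.4
  D: 0 + 1(163.3) = 163.3
  A: 0 + 1(163.3) = 163.3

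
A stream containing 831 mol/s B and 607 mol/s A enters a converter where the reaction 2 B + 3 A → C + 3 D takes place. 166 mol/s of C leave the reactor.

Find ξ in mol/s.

For C: n = n₀ + 1ξ → 166 = 0 + 1ξ, giving ξ = 166 mol/s.
Outlet amounts (n = n₀ + ν ξ):
  B: 831 − 2(166) = 499
  A: 607 − 3(166) = 109
  C: 0 + 1(166) = 166
  D: 0 + 3(166) = 498

ξ = 166 mol/s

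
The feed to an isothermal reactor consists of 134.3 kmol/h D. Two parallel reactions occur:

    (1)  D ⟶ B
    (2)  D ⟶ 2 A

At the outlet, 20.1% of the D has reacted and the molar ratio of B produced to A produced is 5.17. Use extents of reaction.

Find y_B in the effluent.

0.18

Conversion of D: D consumed = 0.201 × 134.3 = 26.99 kmol/h = 1ξ₁ + 1ξ₂.
Selectivity: 1ξ₁ / (2ξ₂) = 5.17 → ξ₁ = 10.34 ξ₂.
Substitute: (1·10.34 + 1) ξ₂ = 26.99 → ξ₂ = 2.38 kmol/h, ξ₁ = 24.61 kmol/h.
Outlet amounts (n = n₀ + Σ ν·ξ):
  D: 134.3 − 1(24.61) − 1(2.38) = 107.3
  B: 0 + 1(24.61) = 24.61
  A: 0 + 2(2.38) = 4.761
Total out = 136.7 kmol/h; y_B = 24.61 / 136.7 = 0.1801.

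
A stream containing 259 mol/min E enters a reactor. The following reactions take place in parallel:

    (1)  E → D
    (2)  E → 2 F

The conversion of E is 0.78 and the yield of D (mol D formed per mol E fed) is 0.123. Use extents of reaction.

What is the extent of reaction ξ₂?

ξ₂ = 170 mol/min

Yield of D: 1ξ₁ / 259 = 0.123 → ξ₁ = 31.86 mol/min.
Conversion of E: 1ξ₁ + 1ξ₂ = 0.78 × 259 = 202 → ξ₂ = 170.2 mol/min.
Outlet amounts (n = n₀ + Σ ν·ξ):
  E: 259 − 1(31.86) − 1(170.2) = 56.98
  D: 0 + 1(31.86) = 31.86
  F: 0 + 2(170.2) = 340.3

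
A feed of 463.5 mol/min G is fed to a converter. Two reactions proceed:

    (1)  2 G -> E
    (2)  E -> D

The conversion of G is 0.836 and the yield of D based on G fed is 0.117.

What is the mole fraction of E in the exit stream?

0.517

Conversion of G: G consumed = 2ξ₁ = 0.836 × 463.5 → ξ₁ = 193.7 mol/min.
Yield of D: 1ξ₂ / 463.5 = 0.117 → ξ₂ = 54.23 mol/min.
Outlet amounts (n = n₀ + Σ ν·ξ):
  G: 463.5 − 2(193.7) = 76.01
  E: 0 + 1(193.7) − 1(54.23) = 139.5
  D: 0 + 1(54.23) = 54.23
Total out = 269.8 mol/min; y_E = 139.5 / 269.8 = 0.5172.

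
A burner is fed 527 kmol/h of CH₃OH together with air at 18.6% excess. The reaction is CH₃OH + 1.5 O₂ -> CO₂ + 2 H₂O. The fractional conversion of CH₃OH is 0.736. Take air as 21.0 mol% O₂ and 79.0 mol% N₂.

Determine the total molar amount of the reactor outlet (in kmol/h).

Stoichiometric O₂ = 1.5 × 527 = 790.5 kmol/h; O₂ fed = 790.5 × 1.186 = 937.5 kmol/h.
N₂ fed = 937.5 × 79/21 = 3527 kmol/h.
Fuel reacted = 0.736 × 527 → ξ = 387.9 kmol/h.
Outlet (n = n₀ + ν ξ):
  CH₃OH: 527 − 1(387.9) = 139.1
  O₂: 937.5 − 1.5(387.9) = 355.7
  N₂: 3527 (inert)
  CO₂: 0 + 1(387.9) = 387.9
  H₂O: 0 + 2(387.9) = 775.7
Total out = 139.1 + 355.7 + 3527 + 387.9 + 775.7 = 5185 kmol/h.

5190 kmol/h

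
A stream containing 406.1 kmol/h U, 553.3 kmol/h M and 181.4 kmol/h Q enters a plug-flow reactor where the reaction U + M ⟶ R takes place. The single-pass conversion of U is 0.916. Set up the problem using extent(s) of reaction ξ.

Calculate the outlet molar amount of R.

372 kmol/h

U reacted = 0.916 × 406.1 = 372 kmol/h; ν_U = −1, so ξ = 372/1 = 372 kmol/h.
Outlet amounts (n = n₀ + ν ξ):
  U: 406.1 − 1(372) = 34.11
  M: 553.3 − 1(372) = 181.3
  R: 0 + 1(372) = 372
  Q: 181.4 (inert)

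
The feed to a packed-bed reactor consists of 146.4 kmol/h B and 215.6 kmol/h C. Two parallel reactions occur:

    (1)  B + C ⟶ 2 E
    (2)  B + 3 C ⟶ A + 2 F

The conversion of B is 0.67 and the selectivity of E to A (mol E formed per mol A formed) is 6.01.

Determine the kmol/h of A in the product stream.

24.5 kmol/h

Conversion of B: B consumed = 0.67 × 146.4 = 98.09 kmol/h = 1ξ₁ + 1ξ₂.
Selectivity: 2ξ₁ / (1ξ₂) = 6.01 → ξ₁ = 3.005 ξ₂.
Substitute: (1·3.005 + 1) ξ₂ = 98.09 → ξ₂ = 24.49 kmol/h, ξ₁ = 73.6 kmol/h.
Outlet amounts (n = n₀ + Σ ν·ξ):
  B: 146.4 − 1(73.6) − 1(24.49) = 48.31
  C: 215.6 − 1(73.6) − 3(24.49) = 68.53
  E: 0 + 2(73.6) = 147.2
  A: 0 + 1(24.49) = 24.49
  F: 0 + 2(24.49) = 48.98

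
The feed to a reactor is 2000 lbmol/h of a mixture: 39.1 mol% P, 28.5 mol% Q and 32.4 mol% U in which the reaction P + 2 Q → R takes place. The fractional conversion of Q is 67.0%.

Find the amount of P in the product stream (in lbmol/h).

591 lbmol/h

Q reacted = 0.67 × 570 = 381.9 lbmol/h; ν_Q = −2, so ξ = 381.9/2 = 191 lbmol/h.
Outlet amounts (n = n₀ + ν ξ):
  P: 782 − 1(191) = 591
  Q: 570 − 2(191) = 188.1
  R: 0 + 1(191) = 191
  U: 648 (inert)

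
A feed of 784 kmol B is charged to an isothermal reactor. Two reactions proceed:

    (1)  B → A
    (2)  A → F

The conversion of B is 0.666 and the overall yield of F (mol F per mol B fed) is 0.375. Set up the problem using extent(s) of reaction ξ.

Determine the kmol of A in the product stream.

228 kmol

Conversion of B: B consumed = 1ξ₁ = 0.666 × 784 → ξ₁ = 522.1 kmol.
Yield of F: 1ξ₂ / 784 = 0.375 → ξ₂ = 294 kmol.
Outlet amounts (n = n₀ + Σ ν·ξ):
  B: 784 − 1(522.1) = 261.9
  A: 0 + 1(522.1) − 1(294) = 228.1
  F: 0 + 1(294) = 294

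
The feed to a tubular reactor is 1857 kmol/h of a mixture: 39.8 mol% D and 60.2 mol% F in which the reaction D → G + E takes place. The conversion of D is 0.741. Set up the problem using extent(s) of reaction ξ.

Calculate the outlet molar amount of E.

548 kmol/h

D reacted = 0.741 × 739.1 = 547.7 kmol/h; ν_D = −1, so ξ = 547.7/1 = 547.7 kmol/h.
Outlet amounts (n = n₀ + ν ξ):
  D: 739.1 − 1(547.7) = 191.4
  G: 0 + 1(547.7) = 547.7
  E: 0 + 1(547.7) = 547.7
  F: 1118 (inert)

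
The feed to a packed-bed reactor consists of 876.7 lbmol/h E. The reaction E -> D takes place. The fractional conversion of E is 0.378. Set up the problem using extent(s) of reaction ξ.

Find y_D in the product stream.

E reacted = 0.378 × 876.7 = 331.4 lbmol/h; ν_E = −1, so ξ = 331.4/1 = 331.4 lbmol/h.
Outlet amounts (n = n₀ + ν ξ):
  E: 876.7 − 1(331.4) = 545.3
  D: 0 + 1(331.4) = 331.4
Total out = 876.7 lbmol/h; y_D = 331.4 / 876.7 = 0.378.

0.378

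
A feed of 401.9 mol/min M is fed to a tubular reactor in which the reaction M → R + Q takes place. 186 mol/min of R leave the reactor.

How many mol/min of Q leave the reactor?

For R: n = n₀ + 1ξ → 186 = 0 + 1ξ, giving ξ = 186 mol/min.
Outlet amounts (n = n₀ + ν ξ):
  M: 401.9 − 1(186) = 215.9
  R: 0 + 1(186) = 186
  Q: 0 + 1(186) = 186

186 mol/min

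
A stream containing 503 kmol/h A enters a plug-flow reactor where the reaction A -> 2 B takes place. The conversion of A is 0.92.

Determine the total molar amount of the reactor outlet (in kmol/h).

966 kmol/h

A reacted = 0.92 × 503 = 462.8 kmol/h; ν_A = −1, so ξ = 462.8/1 = 462.8 kmol/h.
Outlet amounts (n = n₀ + ν ξ):
  A: 503 − 1(462.8) = 40.24
  B: 0 + 2(462.8) = 925.5
Total out = 40.24 + 925.5 = 965.8 kmol/h.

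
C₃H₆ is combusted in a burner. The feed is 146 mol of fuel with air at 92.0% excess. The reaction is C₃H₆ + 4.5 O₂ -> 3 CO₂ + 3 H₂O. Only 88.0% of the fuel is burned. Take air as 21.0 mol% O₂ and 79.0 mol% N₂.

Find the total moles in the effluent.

6220 mol

Stoichiometric O₂ = 4.5 × 146 = 657 mol; O₂ fed = 657 × 1.920 = 1261 mol.
N₂ fed = 1261 × 79/21 = 4745 mol.
Fuel reacted = 0.88 × 146 → ξ = 128.5 mol.
Outlet (n = n₀ + ν ξ):
  C₃H₆: 146 − 1(128.5) = 17.52
  O₂: 1261 − 4.5(128.5) = 683.3
  N₂: 4745 (inert)
  CO₂: 0 + 3(128.5) = 385.4
  H₂O: 0 + 3(128.5) = 385.4
Total out = 17.52 + 683.3 + 4745 + 385.4 + 385.4 = 6217 mol.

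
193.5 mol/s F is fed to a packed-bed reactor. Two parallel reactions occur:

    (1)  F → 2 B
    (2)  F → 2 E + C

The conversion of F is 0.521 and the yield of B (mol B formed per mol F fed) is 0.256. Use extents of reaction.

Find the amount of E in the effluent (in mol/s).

152 mol/s

Yield of B: 2ξ₁ / 193.5 = 0.256 → ξ₁ = 24.77 mol/s.
Conversion of F: 1ξ₁ + 1ξ₂ = 0.521 × 193.5 = 100.8 → ξ₂ = 76.05 mol/s.
Outlet amounts (n = n₀ + Σ ν·ξ):
  F: 193.5 − 1(24.77) − 1(76.05) = 92.69
  B: 0 + 2(24.77) = 49.54
  E: 0 + 2(76.05) = 152.1
  C: 0 + 1(76.05) = 76.05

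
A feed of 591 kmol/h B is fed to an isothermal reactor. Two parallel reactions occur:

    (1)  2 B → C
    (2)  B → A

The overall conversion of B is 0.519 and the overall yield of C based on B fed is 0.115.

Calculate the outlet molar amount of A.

Yield of C: 1ξ₁ / 591 = 0.115 → ξ₁ = 67.97 kmol/h.
Conversion of B: 2ξ₁ + 1ξ₂ = 0.519 × 591 = 306.7 → ξ₂ = 170.8 kmol/h.
Outlet amounts (n = n₀ + Σ ν·ξ):
  B: 591 − 2(67.97) − 1(170.8) = 284.3
  C: 0 + 1(67.97) = 67.97
  A: 0 + 1(170.8) = 170.8

171 kmol/h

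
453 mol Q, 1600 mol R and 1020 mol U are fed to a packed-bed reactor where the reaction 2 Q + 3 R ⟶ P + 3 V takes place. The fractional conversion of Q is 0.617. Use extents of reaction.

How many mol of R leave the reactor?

Q reacted = 0.617 × 453 = 279.5 mol; ν_Q = −2, so ξ = 279.5/2 = 139.8 mol.
Outlet amounts (n = n₀ + ν ξ):
  Q: 453 − 2(139.8) = 173.5
  R: 1600 − 3(139.8) = 1181
  P: 0 + 1(139.8) = 139.8
  V: 0 + 3(139.8) = 419.3
  U: 1020 (inert)

1180 mol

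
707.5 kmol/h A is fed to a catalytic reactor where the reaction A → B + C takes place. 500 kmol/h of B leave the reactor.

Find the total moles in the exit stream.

For B: n = n₀ + 1ξ → 500 = 0 + 1ξ, giving ξ = 500 kmol/h.
Outlet amounts (n = n₀ + ν ξ):
  A: 707.5 − 1(500) = 207.5
  B: 0 + 1(500) = 500
  C: 0 + 1(500) = 500
Total out = 207.5 + 500 + 500 = 1208 kmol/h.

1210 kmol/h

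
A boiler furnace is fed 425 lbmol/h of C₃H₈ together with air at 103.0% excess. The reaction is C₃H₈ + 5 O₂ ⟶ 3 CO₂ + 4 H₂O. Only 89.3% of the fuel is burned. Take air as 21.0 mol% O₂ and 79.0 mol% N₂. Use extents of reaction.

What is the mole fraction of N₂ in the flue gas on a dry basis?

0.818

Stoichiometric O₂ = 5 × 425 = 2125 lbmol/h; O₂ fed = 2125 × 2.030 = 4314 lbmol/h.
N₂ fed = 4314 × 79/21 = 16230 lbmol/h.
Fuel reacted = 0.893 × 425 → ξ = 379.5 lbmol/h.
Outlet (n = n₀ + ν ξ):
  C₃H₈: 425 − 1(379.5) = 45.47
  O₂: 4314 − 5(379.5) = 2416
  N₂: 16230 (inert)
  CO₂: 0 + 3(379.5) = 1139
  H₂O: 0 + 4(379.5) = 1518
Dry total = 19830 lbmol/h; y_N₂ (dry) = 16230 / 19830 = 0.8184.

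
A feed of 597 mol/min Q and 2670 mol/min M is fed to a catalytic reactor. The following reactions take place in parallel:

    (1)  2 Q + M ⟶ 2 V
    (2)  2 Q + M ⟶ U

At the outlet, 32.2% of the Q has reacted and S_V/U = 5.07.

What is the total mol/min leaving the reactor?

3140 mol/min

Conversion of Q: Q consumed = 0.322 × 597 = 192.2 mol/min = 2ξ₁ + 2ξ₂.
Selectivity: 2ξ₁ / (1ξ₂) = 5.07 → ξ₁ = 2.535 ξ₂.
Substitute: (2·2.535 + 2) ξ₂ = 192.2 → ξ₂ = 27.19 mol/min, ξ₁ = 68.93 mol/min.
Outlet amounts (n = n₀ + Σ ν·ξ):
  Q: 597 − 2(68.93) − 2(27.19) = 404.8
  M: 2670 − 1(68.93) − 1(27.19) = 2574
  V: 0 + 2(68.93) = 137.9
  U: 0 + 1(27.19) = 27.19
Total out = 404.8 + 2574 + 137.9 + 27.19 = 3144 mol/min.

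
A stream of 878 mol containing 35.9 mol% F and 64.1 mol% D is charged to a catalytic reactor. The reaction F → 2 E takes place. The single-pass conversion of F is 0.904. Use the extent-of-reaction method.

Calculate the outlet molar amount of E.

570 mol

F reacted = 0.904 × 315.2 = 284.9 mol; ν_F = −1, so ξ = 284.9/1 = 284.9 mol.
Outlet amounts (n = n₀ + ν ξ):
  F: 315.2 − 1(284.9) = 30.26
  E: 0 + 2(284.9) = 569.9
  D: 562.8 (inert)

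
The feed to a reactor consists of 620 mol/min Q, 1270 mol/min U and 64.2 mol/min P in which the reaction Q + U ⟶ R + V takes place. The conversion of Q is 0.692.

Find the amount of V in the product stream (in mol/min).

Q reacted = 0.692 × 620 = 429 mol/min; ν_Q = −1, so ξ = 429/1 = 429 mol/min.
Outlet amounts (n = n₀ + ν ξ):
  Q: 620 − 1(429) = 191
  U: 1270 − 1(429) = 841
  R: 0 + 1(429) = 429
  V: 0 + 1(429) = 429
  P: 64.2 (inert)

429 mol/min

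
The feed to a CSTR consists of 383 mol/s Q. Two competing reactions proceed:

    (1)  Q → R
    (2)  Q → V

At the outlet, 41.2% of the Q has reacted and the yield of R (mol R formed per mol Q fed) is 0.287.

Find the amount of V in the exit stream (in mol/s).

47.9 mol/s

Yield of R: 1ξ₁ / 383 = 0.287 → ξ₁ = 109.9 mol/s.
Conversion of Q: 1ξ₁ + 1ξ₂ = 0.412 × 383 = 157.8 → ξ₂ = 47.88 mol/s.
Outlet amounts (n = n₀ + Σ ν·ξ):
  Q: 383 − 1(109.9) − 1(47.88) = 225.2
  R: 0 + 1(109.9) = 109.9
  V: 0 + 1(47.88) = 47.88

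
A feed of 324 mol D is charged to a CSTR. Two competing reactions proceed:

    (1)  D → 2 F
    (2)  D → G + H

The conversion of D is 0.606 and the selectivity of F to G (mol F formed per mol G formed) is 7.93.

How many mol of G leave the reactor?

Conversion of D: D consumed = 0.606 × 324 = 196.3 mol = 1ξ₁ + 1ξ₂.
Selectivity: 2ξ₁ / (1ξ₂) = 7.93 → ξ₁ = 3.965 ξ₂.
Substitute: (1·3.965 + 1) ξ₂ = 196.3 → ξ₂ = 39.55 mol, ξ₁ = 156.8 mol.
Outlet amounts (n = n₀ + Σ ν·ξ):
  D: 324 − 1(156.8) − 1(39.55) = 127.7
  F: 0 + 2(156.8) = 313.6
  G: 0 + 1(39.55) = 39.55
  H: 0 + 1(39.55) = 39.55

39.5 mol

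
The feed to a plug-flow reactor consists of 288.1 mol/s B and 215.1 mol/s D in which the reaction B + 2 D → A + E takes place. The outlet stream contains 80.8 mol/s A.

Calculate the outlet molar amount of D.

53.5 mol/s

For A: n = n₀ + 1ξ → 80.8 = 0 + 1ξ, giving ξ = 80.8 mol/s.
Outlet amounts (n = n₀ + ν ξ):
  B: 288.1 − 1(80.8) = 207.3
  D: 215.1 − 2(80.8) = 53.5
  A: 0 + 1(80.8) = 80.8
  E: 0 + 1(80.8) = 80.8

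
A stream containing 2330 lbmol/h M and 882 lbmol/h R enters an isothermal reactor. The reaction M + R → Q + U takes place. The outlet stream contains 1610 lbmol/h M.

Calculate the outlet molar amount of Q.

For M: n = n₀ − 1ξ → 1610 = 2330 − 1ξ, giving ξ = 720 lbmol/h.
Outlet amounts (n = n₀ + ν ξ):
  M: 2330 − 1(720) = 1610
  R: 882 − 1(720) = 162
  Q: 0 + 1(720) = 720
  U: 0 + 1(720) = 720

720 lbmol/h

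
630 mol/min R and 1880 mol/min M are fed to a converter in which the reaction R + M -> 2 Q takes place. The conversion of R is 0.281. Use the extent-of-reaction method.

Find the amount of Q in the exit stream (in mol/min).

354 mol/min

R reacted = 0.281 × 630 = 177 mol/min; ν_R = −1, so ξ = 177/1 = 177 mol/min.
Outlet amounts (n = n₀ + ν ξ):
  R: 630 − 1(177) = 453
  M: 1880 − 1(177) = 1703
  Q: 0 + 2(177) = 354.1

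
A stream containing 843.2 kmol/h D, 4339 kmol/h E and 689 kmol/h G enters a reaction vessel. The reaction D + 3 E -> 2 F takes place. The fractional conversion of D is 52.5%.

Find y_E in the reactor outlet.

0.604

D reacted = 0.525 × 843.2 = 442.7 kmol/h; ν_D = −1, so ξ = 442.7/1 = 442.7 kmol/h.
Outlet amounts (n = n₀ + ν ξ):
  D: 843.2 − 1(442.7) = 400.5
  E: 4339 − 3(442.7) = 3011
  F: 0 + 2(442.7) = 885.4
  G: 689 (inert)
Total out = 4986 kmol/h; y_E = 3011 / 4986 = 0.6039.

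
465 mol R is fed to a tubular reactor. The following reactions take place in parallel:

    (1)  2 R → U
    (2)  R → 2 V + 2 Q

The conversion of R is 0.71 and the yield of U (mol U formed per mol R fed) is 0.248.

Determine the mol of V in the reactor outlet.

199 mol

Yield of U: 1ξ₁ / 465 = 0.248 → ξ₁ = 115.3 mol.
Conversion of R: 2ξ₁ + 1ξ₂ = 0.71 × 465 = 330.1 → ξ₂ = 99.51 mol.
Outlet amounts (n = n₀ + Σ ν·ξ):
  R: 465 − 2(115.3) − 1(99.51) = 134.9
  U: 0 + 1(115.3) = 115.3
  V: 0 + 2(99.51) = 199
  Q: 0 + 2(99.51) = 199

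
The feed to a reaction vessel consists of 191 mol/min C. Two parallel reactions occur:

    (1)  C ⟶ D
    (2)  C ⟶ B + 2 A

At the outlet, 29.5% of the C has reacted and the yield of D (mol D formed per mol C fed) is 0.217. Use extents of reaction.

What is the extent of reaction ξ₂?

ξ₂ = 14.9 mol/min

Yield of D: 1ξ₁ / 191 = 0.217 → ξ₁ = 41.45 mol/min.
Conversion of C: 1ξ₁ + 1ξ₂ = 0.295 × 191 = 56.34 → ξ₂ = 14.9 mol/min.
Outlet amounts (n = n₀ + Σ ν·ξ):
  C: 191 − 1(41.45) − 1(14.9) = 134.7
  D: 0 + 1(41.45) = 41.45
  B: 0 + 1(14.9) = 14.9
  A: 0 + 2(14.9) = 29.8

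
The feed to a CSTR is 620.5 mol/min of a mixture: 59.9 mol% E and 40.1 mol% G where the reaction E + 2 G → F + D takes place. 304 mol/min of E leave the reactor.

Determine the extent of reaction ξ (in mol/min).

For E: n = n₀ − 1ξ → 304 = 371.7 − 1ξ, giving ξ = 67.68 mol/min.
Outlet amounts (n = n₀ + ν ξ):
  E: 371.7 − 1(67.68) = 304
  G: 248.8 − 2(67.68) = 113.5
  F: 0 + 1(67.68) = 67.68
  D: 0 + 1(67.68) = 67.68

ξ = 67.7 mol/min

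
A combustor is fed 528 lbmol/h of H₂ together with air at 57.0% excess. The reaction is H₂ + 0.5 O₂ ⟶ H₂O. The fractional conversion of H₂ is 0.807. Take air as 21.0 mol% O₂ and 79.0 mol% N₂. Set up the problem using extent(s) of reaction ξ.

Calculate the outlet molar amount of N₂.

Stoichiometric O₂ = 0.5 × 528 = 264 lbmol/h; O₂ fed = 264 × 1.570 = 414.5 lbmol/h.
N₂ fed = 414.5 × 79/21 = 1559 lbmol/h.
Fuel reacted = 0.807 × 528 → ξ = 426.1 lbmol/h.
Outlet (n = n₀ + ν ξ):
  H₂: 528 − 1(426.1) = 101.9
  O₂: 414.5 − 0.5(426.1) = 201.4
  N₂: 1559 (inert)
  H₂O: 0 + 1(426.1) = 426.1

1560 lbmol/h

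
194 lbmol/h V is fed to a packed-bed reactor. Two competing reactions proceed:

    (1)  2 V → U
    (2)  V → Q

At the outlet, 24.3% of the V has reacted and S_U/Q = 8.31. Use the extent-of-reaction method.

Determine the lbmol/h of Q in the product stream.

2.68 lbmol/h

Conversion of V: V consumed = 0.243 × 194 = 47.14 lbmol/h = 2ξ₁ + 1ξ₂.
Selectivity: 1ξ₁ / (1ξ₂) = 8.31 → ξ₁ = 8.31 ξ₂.
Substitute: (2·8.31 + 1) ξ₂ = 47.14 → ξ₂ = 2.675 lbmol/h, ξ₁ = 22.23 lbmol/h.
Outlet amounts (n = n₀ + Σ ν·ξ):
  V: 194 − 2(22.23) − 1(2.675) = 146.9
  U: 0 + 1(22.23) = 22.23
  Q: 0 + 1(2.675) = 2.675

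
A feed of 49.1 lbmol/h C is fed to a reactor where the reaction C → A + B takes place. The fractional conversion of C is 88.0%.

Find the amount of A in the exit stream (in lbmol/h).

43.2 lbmol/h

C reacted = 0.88 × 49.1 = 43.21 lbmol/h; ν_C = −1, so ξ = 43.21/1 = 43.21 lbmol/h.
Outlet amounts (n = n₀ + ν ξ):
  C: 49.1 − 1(43.21) = 5.892
  A: 0 + 1(43.21) = 43.21
  B: 0 + 1(43.21) = 43.21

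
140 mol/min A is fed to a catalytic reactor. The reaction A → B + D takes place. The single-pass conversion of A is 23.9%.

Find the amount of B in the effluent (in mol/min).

33.5 mol/min

A reacted = 0.239 × 140 = 33.46 mol/min; ν_A = −1, so ξ = 33.46/1 = 33.46 mol/min.
Outlet amounts (n = n₀ + ν ξ):
  A: 140 − 1(33.46) = 106.5
  B: 0 + 1(33.46) = 33.46
  D: 0 + 1(33.46) = 33.46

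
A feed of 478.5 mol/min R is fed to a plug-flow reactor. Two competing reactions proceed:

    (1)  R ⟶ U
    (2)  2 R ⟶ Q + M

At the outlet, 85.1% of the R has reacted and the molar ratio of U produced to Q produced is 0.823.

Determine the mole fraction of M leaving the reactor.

Conversion of R: R consumed = 0.851 × 478.5 = 407.2 mol/min = 1ξ₁ + 2ξ₂.
Selectivity: 1ξ₁ / (1ξ₂) = 0.823 → ξ₁ = 0.823 ξ₂.
Substitute: (1·0.823 + 2) ξ₂ = 407.2 → ξ₂ = 144.2 mol/min, ξ₁ = 118.7 mol/min.
Outlet amounts (n = n₀ + Σ ν·ξ):
  R: 478.5 − 1(118.7) − 2(144.2) = 71.3
  U: 0 + 1(118.7) = 118.7
  Q: 0 + 1(144.2) = 144.2
  M: 0 + 1(144.2) = 144.2
Total out = 478.5 mol/min; y_M = 144.2 / 478.5 = 0.3015.

0.301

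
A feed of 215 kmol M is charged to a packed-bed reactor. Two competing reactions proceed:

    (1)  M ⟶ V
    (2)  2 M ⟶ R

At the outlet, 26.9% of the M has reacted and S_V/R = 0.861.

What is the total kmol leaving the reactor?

195 kmol

Conversion of M: M consumed = 0.269 × 215 = 57.84 kmol = 1ξ₁ + 2ξ₂.
Selectivity: 1ξ₁ / (1ξ₂) = 0.861 → ξ₁ = 0.861 ξ₂.
Substitute: (1·0.861 + 2) ξ₂ = 57.84 → ξ₂ = 20.21 kmol, ξ₁ = 17.41 kmol.
Outlet amounts (n = n₀ + Σ ν·ξ):
  M: 215 − 1(17.41) − 2(20.21) = 157.2
  V: 0 + 1(17.41) = 17.41
  R: 0 + 1(20.21) = 20.21
Total out = 157.2 + 17.41 + 20.21 = 194.8 kmol.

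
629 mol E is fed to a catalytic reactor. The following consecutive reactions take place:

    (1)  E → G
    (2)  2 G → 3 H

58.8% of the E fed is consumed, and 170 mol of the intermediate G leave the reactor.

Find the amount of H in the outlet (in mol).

Conversion of E: E consumed = 1ξ₁ = 0.588 × 629 → ξ₁ = 369.9 mol.
G balance: n_G = 0 + 1ξ₁ − 2ξ₂ = 170 → ξ₂ = (1·369.9 − 170)/2 = 99.93 mol.
Outlet amounts (n = n₀ + Σ ν·ξ):
  E: 629 − 1(369.9) = 259.1
  G: 0 + 1(369.9) − 2(99.93) = 170
  H: 0 + 3(99.93) = 299.8

300 mol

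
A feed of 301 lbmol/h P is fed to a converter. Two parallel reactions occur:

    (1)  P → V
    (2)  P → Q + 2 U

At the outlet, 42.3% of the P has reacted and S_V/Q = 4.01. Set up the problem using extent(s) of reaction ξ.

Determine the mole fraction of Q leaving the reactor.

0.0722

Conversion of P: P consumed = 0.423 × 301 = 127.3 lbmol/h = 1ξ₁ + 1ξ₂.
Selectivity: 1ξ₁ / (1ξ₂) = 4.01 → ξ₁ = 4.01 ξ₂.
Substitute: (1·4.01 + 1) ξ₂ = 127.3 → ξ₂ = 25.41 lbmol/h, ξ₁ = 101.9 lbmol/h.
Outlet amounts (n = n₀ + Σ ν·ξ):
  P: 301 − 1(101.9) − 1(25.41) = 173.7
  V: 0 + 1(101.9) = 101.9
  Q: 0 + 1(25.41) = 25.41
  U: 0 + 2(25.41) = 50.83
Total out = 351.8 lbmol/h; y_Q = 25.41 / 351.8 = 0.07223.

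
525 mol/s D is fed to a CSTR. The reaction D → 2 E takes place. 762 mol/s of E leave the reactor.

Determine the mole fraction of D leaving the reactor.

For E: n = n₀ + 2ξ → 762 = 0 + 2ξ, giving ξ = 381 mol/s.
Outlet amounts (n = n₀ + ν ξ):
  D: 525 − 1(381) = 144
  E: 0 + 2(381) = 762
Total out = 906 mol/s; y_D = 144 / 906 = 0.1589.

0.159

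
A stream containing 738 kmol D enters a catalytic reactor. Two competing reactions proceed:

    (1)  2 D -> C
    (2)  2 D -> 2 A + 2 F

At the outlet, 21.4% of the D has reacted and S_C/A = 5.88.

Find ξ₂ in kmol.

ξ₂ = 6.19 kmol

Conversion of D: D consumed = 0.214 × 738 = 157.9 kmol = 2ξ₁ + 2ξ₂.
Selectivity: 1ξ₁ / (2ξ₂) = 5.88 → ξ₁ = 11.76 ξ₂.
Substitute: (2·11.76 + 2) ξ₂ = 157.9 → ξ₂ = 6.189 kmol, ξ₁ = 72.78 kmol.
Outlet amounts (n = n₀ + Σ ν·ξ):
  D: 738 − 2(72.78) − 2(6.189) = 580.1
  C: 0 + 1(72.78) = 72.78
  A: 0 + 2(6.189) = 12.38
  F: 0 + 2(6.189) = 12.38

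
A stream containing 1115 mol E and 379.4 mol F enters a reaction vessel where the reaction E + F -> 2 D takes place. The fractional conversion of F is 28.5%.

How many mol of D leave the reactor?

F reacted = 0.285 × 379.4 = 108.1 mol; ν_F = −1, so ξ = 108.1/1 = 108.1 mol.
Outlet amounts (n = n₀ + ν ξ):
  E: 1115 − 1(108.1) = 1007
  F: 379.4 − 1(108.1) = 271.3
  D: 0 + 2(108.1) = 216.3

216 mol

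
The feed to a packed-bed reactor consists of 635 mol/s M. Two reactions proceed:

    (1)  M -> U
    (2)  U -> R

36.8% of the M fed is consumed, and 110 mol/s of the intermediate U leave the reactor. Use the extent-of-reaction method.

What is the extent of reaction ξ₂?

ξ₂ = 124 mol/s

Conversion of M: M consumed = 1ξ₁ = 0.368 × 635 → ξ₁ = 233.7 mol/s.
U balance: n_U = 0 + 1ξ₁ − 1ξ₂ = 110 → ξ₂ = (1·233.7 − 110)/1 = 123.7 mol/s.
Outlet amounts (n = n₀ + Σ ν·ξ):
  M: 635 − 1(233.7) = 401.3
  U: 0 + 1(233.7) − 1(123.7) = 110
  R: 0 + 1(123.7) = 123.7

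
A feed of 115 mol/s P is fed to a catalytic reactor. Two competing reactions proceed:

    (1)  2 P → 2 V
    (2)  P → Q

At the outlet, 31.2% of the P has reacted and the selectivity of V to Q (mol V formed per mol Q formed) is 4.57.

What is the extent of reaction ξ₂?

ξ₂ = 6.44 mol/s

Conversion of P: P consumed = 0.312 × 115 = 35.88 mol/s = 2ξ₁ + 1ξ₂.
Selectivity: 2ξ₁ / (1ξ₂) = 4.57 → ξ₁ = 2.285 ξ₂.
Substitute: (2·2.285 + 1) ξ₂ = 35.88 → ξ₂ = 6.442 mol/s, ξ₁ = 14.72 mol/s.
Outlet amounts (n = n₀ + Σ ν·ξ):
  P: 115 − 2(14.72) − 1(6.442) = 79.12
  V: 0 + 2(14.72) = 29.44
  Q: 0 + 1(6.442) = 6.442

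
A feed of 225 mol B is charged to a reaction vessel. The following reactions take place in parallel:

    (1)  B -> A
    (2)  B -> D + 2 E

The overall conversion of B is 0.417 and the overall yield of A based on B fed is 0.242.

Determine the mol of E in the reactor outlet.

78.8 mol

Yield of A: 1ξ₁ / 225 = 0.242 → ξ₁ = 54.45 mol.
Conversion of B: 1ξ₁ + 1ξ₂ = 0.417 × 225 = 93.83 → ξ₂ = 39.38 mol.
Outlet amounts (n = n₀ + Σ ν·ξ):
  B: 225 − 1(54.45) − 1(39.38) = 131.2
  A: 0 + 1(54.45) = 54.45
  D: 0 + 1(39.38) = 39.38
  E: 0 + 2(39.38) = 78.75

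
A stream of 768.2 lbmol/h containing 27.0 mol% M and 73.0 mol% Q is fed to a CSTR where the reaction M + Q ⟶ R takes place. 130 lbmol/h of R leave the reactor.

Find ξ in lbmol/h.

For R: n = n₀ + 1ξ → 130 = 0 + 1ξ, giving ξ = 130 lbmol/h.
Outlet amounts (n = n₀ + ν ξ):
  M: 207.4 − 1(130) = 77.41
  Q: 560.8 − 1(130) = 430.8
  R: 0 + 1(130) = 130

ξ = 130 lbmol/h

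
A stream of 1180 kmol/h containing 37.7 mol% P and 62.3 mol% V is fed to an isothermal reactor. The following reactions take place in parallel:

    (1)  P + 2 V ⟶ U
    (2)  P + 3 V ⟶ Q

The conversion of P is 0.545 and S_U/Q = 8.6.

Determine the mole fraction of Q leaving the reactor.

Conversion of P: P consumed = 0.545 × 444.9 = 242.4 kmol/h = 1ξ₁ + 1ξ₂.
Selectivity: 1ξ₁ / (1ξ₂) = 8.6 → ξ₁ = 8.6 ξ₂.
Substitute: (1·8.6 + 1) ξ₂ = 242.4 → ξ₂ = 25.26 kmol/h, ξ₁ = 217.2 kmol/h.
Outlet amounts (n = n₀ + Σ ν·ξ):
  P: 444.9 − 1(217.2) − 1(25.26) = 202.4
  V: 735.1 − 2(217.2) − 3(25.26) = 225
  U: 0 + 1(217.2) = 217.2
  Q: 0 + 1(25.26) = 25.26
Total out = 669.8 kmol/h; y_Q = 25.26 / 669.8 = 0.0377.

0.0377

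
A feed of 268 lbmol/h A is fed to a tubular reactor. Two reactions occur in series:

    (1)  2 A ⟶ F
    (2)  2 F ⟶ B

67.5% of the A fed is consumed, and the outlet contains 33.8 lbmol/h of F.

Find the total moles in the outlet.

Conversion of A: A consumed = 2ξ₁ = 0.675 × 268 → ξ₁ = 90.45 lbmol/h.
F balance: n_F = 0 + 1ξ₁ − 2ξ₂ = 33.8 → ξ₂ = (1·90.45 − 33.8)/2 = 28.33 lbmol/h.
Outlet amounts (n = n₀ + Σ ν·ξ):
  A: 268 − 2(90.45) = 87.1
  F: 0 + 1(90.45) − 2(28.33) = 33.8
  B: 0 + 1(28.33) = 28.33
Total out = 87.1 + 33.8 + 28.33 = 149.2 lbmol/h.

149 lbmol/h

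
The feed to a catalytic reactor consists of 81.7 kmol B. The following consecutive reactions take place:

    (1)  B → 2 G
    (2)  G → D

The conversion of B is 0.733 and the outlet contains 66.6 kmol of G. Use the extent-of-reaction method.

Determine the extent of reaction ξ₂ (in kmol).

Conversion of B: B consumed = 1ξ₁ = 0.733 × 81.7 → ξ₁ = 59.89 kmol.
G balance: n_G = 0 + 2ξ₁ − 1ξ₂ = 66.6 → ξ₂ = (2·59.89 − 66.6)/1 = 53.17 kmol.
Outlet amounts (n = n₀ + Σ ν·ξ):
  B: 81.7 − 1(59.89) = 21.81
  G: 0 + 2(59.89) − 1(53.17) = 66.6
  D: 0 + 1(53.17) = 53.17

ξ₂ = 53.2 kmol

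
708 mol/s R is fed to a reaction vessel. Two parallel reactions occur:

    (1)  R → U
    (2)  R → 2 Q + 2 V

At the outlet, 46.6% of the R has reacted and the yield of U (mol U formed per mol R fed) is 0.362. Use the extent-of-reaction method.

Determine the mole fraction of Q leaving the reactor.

Yield of U: 1ξ₁ / 708 = 0.362 → ξ₁ = 256.3 mol/s.
Conversion of R: 1ξ₁ + 1ξ₂ = 0.466 × 708 = 329.9 → ξ₂ = 73.63 mol/s.
Outlet amounts (n = n₀ + Σ ν·ξ):
  R: 708 − 1(256.3) − 1(73.63) = 378.1
  U: 0 + 1(256.3) = 256.3
  Q: 0 + 2(73.63) = 147.3
  V: 0 + 2(73.63) = 147.3
Total out = 928.9 mol/s; y_Q = 147.3 / 928.9 = 0.1585.

0.159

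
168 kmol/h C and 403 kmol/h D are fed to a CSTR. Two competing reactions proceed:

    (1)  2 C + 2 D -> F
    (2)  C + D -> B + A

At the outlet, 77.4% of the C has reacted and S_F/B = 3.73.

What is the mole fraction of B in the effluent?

0.0385

Conversion of C: C consumed = 0.774 × 168 = 130 kmol/h = 2ξ₁ + 1ξ₂.
Selectivity: 1ξ₁ / (1ξ₂) = 3.73 → ξ₁ = 3.73 ξ₂.
Substitute: (2·3.73 + 1) ξ₂ = 130 → ξ₂ = 15.37 kmol/h, ξ₁ = 57.33 kmol/h.
Outlet amounts (n = n₀ + Σ ν·ξ):
  C: 168 − 2(57.33) − 1(15.37) = 37.97
  D: 403 − 2(57.33) − 1(15.37) = 273
  F: 0 + 1(57.33) = 57.33
  B: 0 + 1(15.37) = 15.37
  A: 0 + 1(15.37) = 15.37
Total out = 399 kmol/h; y_B = 15.37 / 399 = 0.03852.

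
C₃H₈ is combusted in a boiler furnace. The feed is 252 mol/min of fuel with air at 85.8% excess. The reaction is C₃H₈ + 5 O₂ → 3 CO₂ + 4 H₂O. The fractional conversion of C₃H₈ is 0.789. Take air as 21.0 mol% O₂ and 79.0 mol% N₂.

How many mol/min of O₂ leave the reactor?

1350 mol/min

Stoichiometric O₂ = 5 × 252 = 1260 mol/min; O₂ fed = 1260 × 1.858 = 2341 mol/min.
N₂ fed = 2341 × 79/21 = 8807 mol/min.
Fuel reacted = 0.789 × 252 → ξ = 198.8 mol/min.
Outlet (n = n₀ + ν ξ):
  C₃H₈: 252 − 1(198.8) = 53.17
  O₂: 2341 − 5(198.8) = 1347
  N₂: 8807 (inert)
  CO₂: 0 + 3(198.8) = 596.5
  H₂O: 0 + 4(198.8) = 795.3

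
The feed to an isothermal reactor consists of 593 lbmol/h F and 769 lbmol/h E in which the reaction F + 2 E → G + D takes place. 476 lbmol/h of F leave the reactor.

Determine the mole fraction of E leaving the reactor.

0.43

For F: n = n₀ − 1ξ → 476 = 593 − 1ξ, giving ξ = 117 lbmol/h.
Outlet amounts (n = n₀ + ν ξ):
  F: 593 − 1(117) = 476
  E: 769 − 2(117) = 535
  G: 0 + 1(117) = 117
  D: 0 + 1(117) = 117
Total out = 1245 lbmol/h; y_E = 535 / 1245 = 0.4297.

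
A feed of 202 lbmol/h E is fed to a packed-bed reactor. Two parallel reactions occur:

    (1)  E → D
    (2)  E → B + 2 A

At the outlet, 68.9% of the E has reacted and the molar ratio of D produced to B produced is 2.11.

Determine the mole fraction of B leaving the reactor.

Conversion of E: E consumed = 0.689 × 202 = 139.2 lbmol/h = 1ξ₁ + 1ξ₂.
Selectivity: 1ξ₁ / (1ξ₂) = 2.11 → ξ₁ = 2.11 ξ₂.
Substitute: (1·2.11 + 1) ξ₂ = 139.2 → ξ₂ = 44.75 lbmol/h, ξ₁ = 94.43 lbmol/h.
Outlet amounts (n = n₀ + Σ ν·ξ):
  E: 202 − 1(94.43) − 1(44.75) = 62.82
  D: 0 + 1(94.43) = 94.43
  B: 0 + 1(44.75) = 44.75
  A: 0 + 2(44.75) = 89.5
Total out = 291.5 lbmol/h; y_B = 44.75 / 291.5 = 0.1535.

0.154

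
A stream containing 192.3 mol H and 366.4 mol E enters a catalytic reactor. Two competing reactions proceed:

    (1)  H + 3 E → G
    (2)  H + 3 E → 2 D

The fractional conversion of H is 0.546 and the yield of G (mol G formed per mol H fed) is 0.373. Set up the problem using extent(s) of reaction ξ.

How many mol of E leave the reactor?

51.4 mol

Yield of G: 1ξ₁ / 192.3 = 0.373 → ξ₁ = 71.73 mol.
Conversion of H: 1ξ₁ + 1ξ₂ = 0.546 × 192.3 = 105 → ξ₂ = 33.27 mol.
Outlet amounts (n = n₀ + Σ ν·ξ):
  H: 192.3 − 1(71.73) − 1(33.27) = 87.3
  E: 366.4 − 3(71.73) − 3(33.27) = 51.41
  G: 0 + 1(71.73) = 71.73
  D: 0 + 2(33.27) = 66.54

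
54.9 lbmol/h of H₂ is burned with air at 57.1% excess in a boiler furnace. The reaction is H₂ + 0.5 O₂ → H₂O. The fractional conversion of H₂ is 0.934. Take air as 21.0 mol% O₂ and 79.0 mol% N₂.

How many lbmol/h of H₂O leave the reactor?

51.3 lbmol/h

Stoichiometric O₂ = 0.5 × 54.9 = 27.45 lbmol/h; O₂ fed = 27.45 × 1.571 = 43.12 lbmol/h.
N₂ fed = 43.12 × 79/21 = 162.2 lbmol/h.
Fuel reacted = 0.934 × 54.9 → ξ = 51.28 lbmol/h.
Outlet (n = n₀ + ν ξ):
  H₂: 54.9 − 1(51.28) = 3.623
  O₂: 43.12 − 0.5(51.28) = 17.49
  N₂: 162.2 (inert)
  H₂O: 0 + 1(51.28) = 51.28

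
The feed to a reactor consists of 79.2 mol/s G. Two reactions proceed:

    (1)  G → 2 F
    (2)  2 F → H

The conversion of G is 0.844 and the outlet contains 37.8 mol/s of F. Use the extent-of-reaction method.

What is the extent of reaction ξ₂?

ξ₂ = 47.9 mol/s

Conversion of G: G consumed = 1ξ₁ = 0.844 × 79.2 → ξ₁ = 66.84 mol/s.
F balance: n_F = 0 + 2ξ₁ − 2ξ₂ = 37.8 → ξ₂ = (2·66.84 − 37.8)/2 = 47.94 mol/s.
Outlet amounts (n = n₀ + Σ ν·ξ):
  G: 79.2 − 1(66.84) = 12.36
  F: 0 + 2(66.84) − 2(47.94) = 37.8
  H: 0 + 1(47.94) = 47.94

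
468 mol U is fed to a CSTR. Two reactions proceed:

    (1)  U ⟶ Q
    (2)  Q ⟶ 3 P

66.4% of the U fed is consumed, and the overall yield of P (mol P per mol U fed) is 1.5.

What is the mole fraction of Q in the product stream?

Conversion of U: U consumed = 1ξ₁ = 0.664 × 468 → ξ₁ = 310.8 mol.
Yield of P: 3ξ₂ / 468 = 1.5 → ξ₂ = 234 mol.
Outlet amounts (n = n₀ + Σ ν·ξ):
  U: 468 − 1(310.8) = 157.2
  Q: 0 + 1(310.8) − 1(234) = 76.75
  P: 0 + 3(234) = 702
Total out = 936 mol; y_Q = 76.75 / 936 = 0.082.

0.082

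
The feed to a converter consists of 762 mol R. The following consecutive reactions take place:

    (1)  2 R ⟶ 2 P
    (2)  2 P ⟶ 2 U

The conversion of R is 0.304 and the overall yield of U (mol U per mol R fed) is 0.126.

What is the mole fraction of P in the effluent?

0.178

Conversion of R: R consumed = 2ξ₁ = 0.304 × 762 → ξ₁ = 115.8 mol.
Yield of U: 2ξ₂ / 762 = 0.126 → ξ₂ = 48.01 mol.
Outlet amounts (n = n₀ + Σ ν·ξ):
  R: 762 − 2(115.8) = 530.4
  P: 0 + 2(115.8) − 2(48.01) = 135.6
  U: 0 + 2(48.01) = 96.01
Total out = 762 mol; y_P = 135.6 / 762 = 0.178.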